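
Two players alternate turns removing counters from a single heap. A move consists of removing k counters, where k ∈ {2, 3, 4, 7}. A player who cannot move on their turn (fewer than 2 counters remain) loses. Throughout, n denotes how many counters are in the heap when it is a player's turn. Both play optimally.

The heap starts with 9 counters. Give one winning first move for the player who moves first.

Use the standard recursion: the mover loses at a terminal position; elsewhere, the mover wins exactly when some move hands the opponent an L position.
n=0: no move → L
n=1: no move → L
n=2: reaches L-position 0 → W
n=3: reaches L-position 1 → W
n=4: reaches L-position 1 → W
n=5: reaches L-position 1 → W
n=6: only reaches 4(W), 3(W), 2(W), all W → L
n=7: reaches L-position 0 → W
n=8: reaches L-position 6 → W
n=9: reaches L-position 6 → W
From 9, the L positions reachable in one move are: 6.

Remove 3, leaving 6.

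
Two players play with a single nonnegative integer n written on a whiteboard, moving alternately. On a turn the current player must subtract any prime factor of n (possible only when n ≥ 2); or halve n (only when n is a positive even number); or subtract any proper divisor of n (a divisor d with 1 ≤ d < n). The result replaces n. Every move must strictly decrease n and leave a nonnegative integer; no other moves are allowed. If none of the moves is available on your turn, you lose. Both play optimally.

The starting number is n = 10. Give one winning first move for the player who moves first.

Move to 9.

Work bottom-up. With no move the player to move loses. Otherwise the position is W if at least one move leads to an L position for the opponent, and L if every move leads to a W.
n=0: no move → L
n=1: no move → L
n=2: →0(L), so W
n=3: →0(L), so W
n=4: →2(W), 3(W) — all W, so L
n=5: →0(L), so W
n=6: →4(L), so W
n=7: →0(L), so W
n=8: →4(L), so W
n=9: →6(W), 8(W) — all W, so L
n=10: →9(L), so W
From 10, the L positions reachable in one move are: 9.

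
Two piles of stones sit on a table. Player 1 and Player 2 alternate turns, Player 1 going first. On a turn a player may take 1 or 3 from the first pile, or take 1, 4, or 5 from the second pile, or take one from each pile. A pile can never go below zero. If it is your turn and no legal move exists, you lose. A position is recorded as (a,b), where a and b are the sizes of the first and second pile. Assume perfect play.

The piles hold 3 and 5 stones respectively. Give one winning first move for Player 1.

Move to (3,4).

Use the standard recursion: the mover loses at a terminal position; elsewhere, the mover wins exactly when some move hands the opponent an L position.
No move ever increases a pile, so every position that can arise here has a ≤ 3 and b ≤ 5; it is enough to label the cells with 0 ≤ a ≤ 3 and 0 ≤ b ≤ 5.
Every move lowers a or b (never raises either), so fill the grid row by row in increasing a, and left to right within a row: each cell's successors are then already labelled.
      b=0  b=1  b=2  b=3  b=4  b=5
a=0:    L    W    L    W    W    W
a=1:    W    W    W    W    L    W
a=2:    L    W    L    W    W    W
a=3:    W    W    W    W    L    W
Cells with no legal move (terminal, hence L): (0,0).
The remaining L cells, each justified by listing all of its moves:
(0,2): →(0,1)(W) only, which is W, so L
(1,4): →(0,4)(W), (1,3)(W), (1,0)(W), (0,3)(W) — all W, so L
(2,0): →(1,0)(W) only, which is W, so L
(2,2): →(1,2)(W), (2,1)(W), (1,1)(W) — all W, so L
(3,4): →(2,4)(W), (0,4)(W), (3,3)(W), (3,0)(W), (2,3)(W) — all W, so L
Every other cell has at least one move into one of the L cells above, so it is W.
From (3,5), the L positions reachable in one move are: (3,4).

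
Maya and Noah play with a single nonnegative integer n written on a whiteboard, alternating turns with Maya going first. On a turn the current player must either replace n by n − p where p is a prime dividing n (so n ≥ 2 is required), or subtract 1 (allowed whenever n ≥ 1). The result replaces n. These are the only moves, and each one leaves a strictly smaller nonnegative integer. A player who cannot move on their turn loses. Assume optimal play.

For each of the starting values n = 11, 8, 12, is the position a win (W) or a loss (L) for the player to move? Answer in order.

Classify positions by backward induction: terminal positions (no move available) are L. From any other position, the mover wins iff some move reaches an L.
n=0: no move → L
n=1: can move to 0, which is L ⇒ W
n=2: can move to 0, which is L ⇒ W
n=3: can move to 0, which is L ⇒ W
n=4: moves to 2(W), 3(W); every one is W ⇒ L
n=5: can move to 0, which is L ⇒ W
n=6: can move to 4, which is L ⇒ W
n=7: can move to 0, which is L ⇒ W
n=8: moves to 6(W), 7(W); every one is W ⇒ L
n=9: can move to 8, which is L ⇒ W
n=10: can move to 8, which is L ⇒ W
n=11: can move to 0, which is L ⇒ W
n=12: moves to 9(W), 10(W), 11(W); every one is W ⇒ L

11: W, 8: L, 12: L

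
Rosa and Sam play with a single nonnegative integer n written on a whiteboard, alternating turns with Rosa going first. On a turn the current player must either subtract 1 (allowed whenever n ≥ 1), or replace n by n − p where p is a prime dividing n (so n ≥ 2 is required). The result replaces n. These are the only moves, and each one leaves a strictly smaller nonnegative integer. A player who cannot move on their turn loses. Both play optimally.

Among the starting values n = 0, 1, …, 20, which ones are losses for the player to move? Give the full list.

Positions with no move are L. A position that does have a move is losing for the player to move precisely when every available move leads to a winning position for the opponent. Fill in the labels:
n=0: no move → L
n=1: →0(L), so W
n=2: →0(L), so W
n=3: →0(L), so W
n=4: →2(W), 3(W) — all W, so L
n=5: →0(L), so W
n=6: →4(L), so W
n=7: →0(L), so W
n=8: →6(W), 7(W) — all W, so L
n=9: →8(L), so W
n=10: →8(L), so W
n=11: →0(L), so W
n=12: →9(W), 10(W), 11(W) — all W, so L
n=13: →0(L), so W
n=14: →12(L), so W
n=15: →12(L), so W
n=16: →14(W), 15(W) — all W, so L
n=17: →0(L), so W
n=18: →16(L), so W
n=19: →0(L), so W
n=20: →15(W), 18(W), 19(W) — all W, so L
The losing starting values of n are exactly the entries labelled L in this table (6 of them).

0, 4, 8, 12, 16, 20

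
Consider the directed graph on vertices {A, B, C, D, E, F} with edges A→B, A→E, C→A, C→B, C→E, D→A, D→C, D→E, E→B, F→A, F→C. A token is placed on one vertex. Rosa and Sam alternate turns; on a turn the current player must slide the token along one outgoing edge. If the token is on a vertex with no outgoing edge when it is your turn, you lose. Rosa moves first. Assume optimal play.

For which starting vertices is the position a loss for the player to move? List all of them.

B, D, F

Label each position W (a win for the player to move) or L (a loss). A position with no legal move is L; any other position is W exactly when some move reaches an L, and L when every move reaches a W.
Every edge goes from a vertex to one that appears earlier in the order B, E, A, C, D, F, so processing vertices in that order labels each vertex after all of its successors.
B: no outgoing edge → L
E: →B(L), so W
A: →B(L), so W
C: →B(L), so W
D: →C(W), A(W), E(W) — all W, so L
F: →C(W), A(W) — all W, so L
The losing starting vertices are exactly the entries labelled L in this table (3 of them).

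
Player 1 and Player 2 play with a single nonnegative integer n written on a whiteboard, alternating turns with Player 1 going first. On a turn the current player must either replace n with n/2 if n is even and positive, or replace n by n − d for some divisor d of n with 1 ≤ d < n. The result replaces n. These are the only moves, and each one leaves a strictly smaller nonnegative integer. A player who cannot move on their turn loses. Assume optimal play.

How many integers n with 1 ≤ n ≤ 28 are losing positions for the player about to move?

Work bottom-up. With no move the player to move loses. Otherwise the position is W if at least one move leads to an L position for the opponent, and L if every move leads to a W.
n=0: no move → L
n=1: no move → L
n=2: →1(L), so W
n=3: →2(W) only, which is W, so L
n=4: →3(L), so W
n=5: →4(W) only, which is W, so L
n=6: →3(L), so W
n=7: →6(W) only, which is W, so L
n=8: →7(L), so W
n=9: →6(W), 8(W) — all W, so L
n=10: →5(L), so W
n=11: →10(W) only, which is W, so L
n=12: →9(L), so W
n=13: →12(W) only, which is W, so L
n=14: →7(L), so W
n=15: →10(W), 12(W), 14(W) — all W, so L
n=16: →15(L), so W
n=17: →16(W) only, which is W, so L
n=18: →9(L), so W
n=19: →18(W) only, which is W, so L
n=20: →15(L), so W
n=21: →14(W), 18(W), 20(W) — all W, so L
n=22: →11(L), so W
n=23: →22(W) only, which is W, so L
n=24: →21(L), so W
n=25: →20(W), 24(W) — all W, so L
n=26: →13(L), so W
n=27: →18(W), 24(W), 26(W) — all W, so L
n=28: →21(L), so W
L entries with 1 ≤ n ≤ 28 (n=0 is outside the asked range and is not counted): n = 1, 3, 5, 7, 9, 11, 13, 15, 17, 19, 21, 23, 25, 27; that makes 14.

14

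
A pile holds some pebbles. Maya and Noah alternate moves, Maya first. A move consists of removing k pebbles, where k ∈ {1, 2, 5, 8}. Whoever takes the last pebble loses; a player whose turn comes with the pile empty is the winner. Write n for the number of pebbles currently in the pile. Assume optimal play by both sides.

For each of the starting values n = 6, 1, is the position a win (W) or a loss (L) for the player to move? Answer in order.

Label each position W (a win for the player to move) or L (a loss). A position with no legal move is W; any other position is W exactly when some move reaches an L, and L when every move reaches a W.
n=0: no move; the opponent has just taken the last pebble and therefore loses → W
n=1: L (sole option 0(W) is W)
n=2: W (go to 1, an L position)
n=3: W (go to 1, an L position)
n=4: L (options 3(W), 2(W) are all W)
n=5: W (go to 4, an L position)
n=6: W (go to 4, an L position)

6: W, 1: L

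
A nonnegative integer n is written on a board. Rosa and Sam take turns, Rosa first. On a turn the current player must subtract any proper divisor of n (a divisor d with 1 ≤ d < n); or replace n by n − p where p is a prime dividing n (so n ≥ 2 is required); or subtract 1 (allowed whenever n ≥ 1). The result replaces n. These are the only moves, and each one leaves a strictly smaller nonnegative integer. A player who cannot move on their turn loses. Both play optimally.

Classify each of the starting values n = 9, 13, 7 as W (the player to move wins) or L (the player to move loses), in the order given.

9: L, 13: W, 7: W

Work bottom-up. With no move the player to move loses. Otherwise the position is W if at least one move leads to an L position for the opponent, and L if every move leads to a W.
n=0: no move → L
n=1: reaches L-position 0 → W
n=2: reaches L-position 0 → W
n=3: reaches L-position 0 → W
n=4: only reaches 2(W), 3(W), all W → L
n=5: reaches L-position 0 → W
n=6: reaches L-position 4 → W
n=7: reaches L-position 0 → W
n=8: reaches L-position 4 → W
n=9: only reaches 6(W), 8(W), all W → L
n=10: reaches L-position 9 → W
n=11: reaches L-position 0 → W
n=12: reaches L-position 9 → W
n=13: reaches L-position 0 → W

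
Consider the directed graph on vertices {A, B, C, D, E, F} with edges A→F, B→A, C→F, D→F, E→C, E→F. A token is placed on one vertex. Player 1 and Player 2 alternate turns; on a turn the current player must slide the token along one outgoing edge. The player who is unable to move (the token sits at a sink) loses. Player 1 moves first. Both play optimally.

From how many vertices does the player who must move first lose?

Work bottom-up. With no move the player to move loses. Otherwise the position is W if at least one move leads to an L position for the opponent, and L if every move leads to a W.
Every edge goes from a vertex to one that appears earlier in the order F, C, A, B, E, D, so processing vertices in that order labels each vertex after all of its successors.
F: no outgoing edge → L
C: →F(L), so W
A: →F(L), so W
B: →A(W) only, which is W, so L
E: →F(L), so W
D: →F(L), so W
The L vertices are B, F; that is 2 in all.

2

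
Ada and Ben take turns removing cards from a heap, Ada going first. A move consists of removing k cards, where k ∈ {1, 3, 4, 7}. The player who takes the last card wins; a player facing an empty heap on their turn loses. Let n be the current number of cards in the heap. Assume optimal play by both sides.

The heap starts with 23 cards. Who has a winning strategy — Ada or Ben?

Ada wins.

Label each position W (a win for the player to move) or L (a loss). A position with no legal move is L; any other position is W exactly when some move reaches an L, and L when every move reaches a W.
n=0: no move → L
n=1: →0(L), so W
n=2: →1(W) only, which is W, so L
n=3: →2(L), so W
n=4: →0(L), so W
n=5: →2(L), so W
n=6: →2(L), so W
n=7: →0(L), so W
n=8: →7(W), 5(W), 4(W), 1(W) — all W, so L
n=9: →8(L), so W
n=10: →9(W), 7(W), 6(W), 3(W) — all W, so L
n=11: →10(L), so W
n=12: →8(L), so W
n=13: →10(L), so W
n=14: →10(L), so W
n=15: →8(L), so W
n=16: →15(W), 13(W), 12(W), 9(W) — all W, so L
n=17: →16(L), so W
n=18: →17(W), 15(W), 14(W), 11(W) — all W, so L
n=19: →18(L), so W
n=20: →16(L), so W
n=21: →18(L), so W
n=22: →18(L), so W
n=23: →16(L), so W
From 23 Ada can remove 7, leaving 16, reaching an L position.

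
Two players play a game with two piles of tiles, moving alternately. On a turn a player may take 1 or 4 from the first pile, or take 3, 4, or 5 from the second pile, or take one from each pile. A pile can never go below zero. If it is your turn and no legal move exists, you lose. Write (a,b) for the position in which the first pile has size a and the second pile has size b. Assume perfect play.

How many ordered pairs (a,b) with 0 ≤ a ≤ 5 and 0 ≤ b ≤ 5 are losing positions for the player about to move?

Compute win/loss labels from the base case upward. A position with no move is L. Any other position is W if it can reach an L in one move, else L.
Every move lowers a or b (never raises either), so fill the grid row by row in increasing a, and left to right within a row: each cell's successors are then already labelled.
      b=0  b=1  b=2  b=3  b=4  b=5
a=0:    L    L    L    W    W    W
a=1:    W    W    W    W    L    L
a=2:    L    L    L    W    W    W
a=3:    W    W    W    W    L    L
a=4:    W    W    W    L    W    W
a=5:    L    L    L    W    W    W
Cells with no legal move (terminal, hence L): (0,0), (0,1), (0,2).
The remaining L cells, each justified by listing all of its moves:
(1,4): →(0,4)(W), (1,1)(W), (1,0)(W), (0,3)(W) — all W, so L
(1,5): →(0,5)(W), (1,2)(W), (1,1)(W), (1,0)(W), (0,4)(W) — all W, so L
(2,0): →(1,0)(W) only, which is W, so L
(2,1): →(1,1)(W), (1,0)(W) — all W, so L
(2,2): →(1,2)(W), (1,1)(W) — all W, so L
(3,4): →(2,4)(W), (3,1)(W), (3,0)(W), (2,3)(W) — all W, so L
(3,5): →(2,5)(W), (3,2)(W), (3,1)(W), (3,0)(W), (2,4)(W) — all W, so L
(4,3): →(3,3)(W), (0,3)(W), (4,0)(W), (3,2)(W) — all W, so L
(5,0): →(4,0)(W), (1,0)(W) — all W, so L
(5,1): →(4,1)(W), (1,1)(W), (4,0)(W) — all W, so L
(5,2): →(4,2)(W), (1,2)(W), (4,1)(W) — all W, so L
Every other cell has at least one move into one of the L cells above, so it is W.
L cells per row: a=0: 3, a=1: 2, a=2: 3, a=3: 2, a=4: 1, a=5: 3; total 14.

14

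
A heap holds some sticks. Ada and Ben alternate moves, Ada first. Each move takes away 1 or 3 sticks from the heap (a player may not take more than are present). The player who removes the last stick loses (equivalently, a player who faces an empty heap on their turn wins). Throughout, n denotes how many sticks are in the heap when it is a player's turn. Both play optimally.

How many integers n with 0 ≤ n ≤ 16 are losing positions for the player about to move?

Label each position W (a win for the player to move) or L (a loss). A position with no legal move is W; any other position is W exactly when some move reaches an L, and L when every move reaches a W.
n=0: no move; the opponent has just taken the last stick and therefore loses → W
n=1: L (sole option 0(W) is W)
n=2: W (go to 1, an L position)
n=3: L (options 2(W), 0(W) are all W)
n=4: W (go to 3, an L position)
n=5: L (options 4(W), 2(W) are all W)
n=6: W (go to 5, an L position)
n=7: L (options 6(W), 4(W) are all W)
n=8: W (go to 7, an L position)
n=9: L (options 8(W), 6(W) are all W)
n=10: W (go to 9, an L position)
n=11: L (options 10(W), 8(W) are all W)
n=12: W (go to 11, an L position)
n=13: L (options 12(W), 10(W) are all W)
n=14: W (go to 13, an L position)
n=15: L (options 14(W), 12(W) are all W)
n=16: W (go to 15, an L position)
L entries with 0 ≤ n ≤ 16: n = 1, 3, 5, 7, 9, 11, 13, 15; that makes 8.

8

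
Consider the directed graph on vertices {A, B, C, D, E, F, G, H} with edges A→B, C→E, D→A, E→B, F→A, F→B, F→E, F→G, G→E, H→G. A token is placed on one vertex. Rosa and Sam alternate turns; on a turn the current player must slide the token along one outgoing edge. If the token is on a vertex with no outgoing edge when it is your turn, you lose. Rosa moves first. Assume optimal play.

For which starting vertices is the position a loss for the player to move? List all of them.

Use the standard recursion: the mover loses at a terminal position; elsewhere, the mover wins exactly when some move hands the opponent an L position.
Every edge goes from a vertex to one that appears earlier in the order B, E, A, G, H, F, C, D, so processing vertices in that order labels each vertex after all of its successors.
B: no outgoing edge → L
E: can move to B, which is L ⇒ W
A: can move to B, which is L ⇒ W
G: the only move is to E(W), a W ⇒ L
H: can move to G, which is L ⇒ W
F: can move to G, which is L ⇒ W
C: the only move is to E(W), a W ⇒ L
D: the only move is to A(W), a W ⇒ L
The losing starting vertices are exactly the entries labelled L in this table (4 of them).

B, C, D, G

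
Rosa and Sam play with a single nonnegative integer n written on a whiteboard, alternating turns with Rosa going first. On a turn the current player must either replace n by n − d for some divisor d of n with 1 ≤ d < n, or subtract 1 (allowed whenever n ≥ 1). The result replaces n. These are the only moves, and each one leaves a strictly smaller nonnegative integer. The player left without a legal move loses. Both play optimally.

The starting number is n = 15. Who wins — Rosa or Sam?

Positions with no move are L. A position that does have a move is losing for the player to move precisely when every available move leads to a winning position for the opponent. Fill in the labels:
n=0: no move → L
n=1: reaches L-position 0 → W
n=2: only reaches 1(W), which is W → L
n=3: reaches L-position 2 → W
n=4: reaches L-position 2 → W
n=5: only reaches 4(W), which is W → L
n=6: reaches L-position 5 → W
n=7: only reaches 6(W), which is W → L
n=8: reaches L-position 7 → W
n=9: only reaches 6(W), 8(W), all W → L
n=10: reaches L-position 5 → W
n=11: only reaches 10(W), which is W → L
n=12: reaches L-position 9 → W
n=13: only reaches 12(W), which is W → L
n=14: reaches L-position 7 → W
n=15: only reaches 10(W), 12(W), 14(W), all W → L
Every move from 15 reaches a W position, so the mover loses.

Sam wins.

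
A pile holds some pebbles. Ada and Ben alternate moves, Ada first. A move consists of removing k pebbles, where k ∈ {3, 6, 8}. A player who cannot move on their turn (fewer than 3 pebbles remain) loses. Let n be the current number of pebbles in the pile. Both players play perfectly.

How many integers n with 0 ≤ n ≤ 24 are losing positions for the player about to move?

9

Positions with no move are L. A position that does have a move is losing for the player to move precisely when every available move leads to a winning position for the opponent. Fill in the labels:
n=0: no move → L
n=1: no move → L
n=2: no move → L
n=3: reaches L-position 0 → W
n=4: reaches L-position 1 → W
n=5: reaches L-position 2 → W
n=6: reaches L-position 0 → W
n=7: reaches L-position 1 → W
n=8: reaches L-position 2 → W
n=9: reaches L-position 1 → W
n=10: reaches L-position 2 → W
n=11: only reaches 8(W), 5(W), 3(W), all W → L
n=12: only reaches 9(W), 6(W), 4(W), all W → L
n=13: only reaches 10(W), 7(W), 5(W), all W → L
n=14: reaches L-position 11 → W
n=15: reaches L-position 12 → W
n=16: reaches L-position 13 → W
n=17: reaches L-position 11 → W
n=18: reaches L-position 12 → W
n=19: reaches L-position 13 → W
n=20: reaches L-position 12 → W
n=21: reaches L-position 13 → W
n=22: only reaches 19(W), 16(W), 14(W), all W → L
n=23: only reaches 20(W), 17(W), 15(W), all W → L
n=24: only reaches 21(W), 18(W), 16(W), all W → L
L entries with 0 ≤ n ≤ 24: n = 0, 1, 2, 11, 12, 13, 22, 23, 24; that makes 9.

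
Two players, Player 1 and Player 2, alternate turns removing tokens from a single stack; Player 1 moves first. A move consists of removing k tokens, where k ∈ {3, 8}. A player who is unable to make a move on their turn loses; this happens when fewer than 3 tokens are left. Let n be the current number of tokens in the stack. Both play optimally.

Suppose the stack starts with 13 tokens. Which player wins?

Compute win/loss labels from the base case upward. A position with no move is L. Any other position is W if it can reach an L in one move, else L.
n=0: no move → L
n=1: no move → L
n=2: no move → L
n=3: W (go to 0, an L position)
n=4: W (go to 1, an L position)
n=5: W (go to 2, an L position)
n=6: L (sole option 3(W) is W)
n=7: L (sole option 4(W) is W)
n=8: W (go to 0, an L position)
n=9: W (go to 6, an L position)
n=10: W (go to 7, an L position)
n=11: L (options 8(W), 3(W) are all W)
n=12: L (options 9(W), 4(W) are all W)
n=13: L (options 10(W), 5(W) are all W)
Every move from 13 reaches a W position, so the mover loses.

Player 2 wins.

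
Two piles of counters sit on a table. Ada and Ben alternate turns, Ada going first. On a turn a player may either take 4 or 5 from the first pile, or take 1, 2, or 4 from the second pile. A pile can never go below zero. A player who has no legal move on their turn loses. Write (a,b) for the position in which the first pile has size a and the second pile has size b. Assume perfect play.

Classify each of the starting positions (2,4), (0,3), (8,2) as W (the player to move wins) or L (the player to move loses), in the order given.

(2,4): W, (0,3): L, (8,2): L

Compute win/loss labels from the base case upward. A position with no move is L. Any other position is W if it can reach an L in one move, else L.
No move ever increases a pile, so every position that can arise here has a ≤ 8 and b ≤ 4; it is enough to label the cells with 0 ≤ a ≤ 8 and 0 ≤ b ≤ 4.
Every move lowers a or b (never raises either), so fill the grid row by row in increasing a, and left to right within a row: each cell's successors are then already labelled.
      b=0  b=1  b=2  b=3  b=4
a=0:    L    W    W    L    W
a=1:    L    W    W    L    W
a=2:    L    W    W    L    W
a=3:    L    W    W    L    W
a=4:    W    L    W    W    L
a=5:    W    L    W    W    L
a=6:    W    L    W    W    L
a=7:    W    L    W    W    L
a=8:    W    W    L    W    W
Cells with no legal move (terminal, hence L): (0,0), (1,0), (2,0), (3,0).
The remaining L cells, each justified by listing all of its moves:
(0,3): L (options (0,2)(W), (0,1)(W) are all W)
(1,3): L (options (1,2)(W), (1,1)(W) are all W)
(2,3): L (options (2,2)(W), (2,1)(W) are all W)
(3,3): L (options (3,2)(W), (3,1)(W) are all W)
(4,1): L (options (0,1)(W), (4,0)(W) are all W)
(4,4): L (options (0,4)(W), (4,3)(W), (4,2)(W), (4,0)(W) are all W)
(5,1): L (options (1,1)(W), (0,1)(W), (5,0)(W) are all W)
(5,4): L (options (1,4)(W), (0,4)(W), (5,3)(W), (5,2)(W), (5,0)(W) are all W)
(6,1): L (options (2,1)(W), (1,1)(W), (6,0)(W) are all W)
(6,4): L (options (2,4)(W), (1,4)(W), (6,3)(W), (6,2)(W), (6,0)(W) are all W)
(7,1): L (options (3,1)(W), (2,1)(W), (7,0)(W) are all W)
(7,4): L (options (3,4)(W), (2,4)(W), (7,3)(W), (7,2)(W), (7,0)(W) are all W)
(8,2): L (options (4,2)(W), (3,2)(W), (8,1)(W), (8,0)(W) are all W)
Every other cell has at least one move into one of the L cells above, so it is W.
(2,4): the move to (2,3) reaches an L cell, so W
(0,3): one of the L cells justified above, so L
(8,2): one of the L cells justified above, so L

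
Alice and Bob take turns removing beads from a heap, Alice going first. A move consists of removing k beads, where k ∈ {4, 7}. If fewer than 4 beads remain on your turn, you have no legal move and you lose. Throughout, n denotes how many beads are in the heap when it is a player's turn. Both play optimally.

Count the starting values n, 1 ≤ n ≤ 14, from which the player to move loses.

Build the W/L table. Terminal = L. A non-terminal position is W if it has a move to some L; otherwise it is L.
n=0: no move → L
n=1: no move → L
n=2: no move → L
n=3: no move → L
n=4: W (go to 0, an L position)
n=5: W (go to 1, an L position)
n=6: W (go to 2, an L position)
n=7: W (go to 3, an L position)
n=8: W (go to 1, an L position)
n=9: W (go to 2, an L position)
n=10: W (go to 3, an L position)
n=11: L (options 7(W), 4(W) are all W)
n=12: L (options 8(W), 5(W) are all W)
n=13: L (options 9(W), 6(W) are all W)
n=14: L (options 10(W), 7(W) are all W)
L entries with 1 ≤ n ≤ 14 (n=0 is outside the asked range and is not counted): n = 1, 2, 3, 11, 12, 13, 14; that makes 7.

7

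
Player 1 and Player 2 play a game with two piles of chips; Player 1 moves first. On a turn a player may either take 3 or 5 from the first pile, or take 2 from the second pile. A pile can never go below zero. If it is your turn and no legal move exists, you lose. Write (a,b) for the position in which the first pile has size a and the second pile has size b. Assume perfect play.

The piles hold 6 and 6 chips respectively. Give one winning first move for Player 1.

Label each position W (a win for the player to move) or L (a loss). A position with no legal move is L; any other position is W exactly when some move reaches an L, and L when every move reaches a W.
No move ever increases a pile, so every position that can arise here has a ≤ 6 and b ≤ 6; it is enough to label the cells with 0 ≤ a ≤ 6 and 0 ≤ b ≤ 6.
Every move lowers a or b (never raises either), so fill the grid row by row in increasing a, and left to right within a row: each cell's successors are then already labelled.
      b=0  b=1  b=2  b=3  b=4  b=5  b=6
a=0:    L    L    W    W    L    L    W
a=1:    L    L    W    W    L    L    W
a=2:    L    L    W    W    L    L    W
a=3:    W    W    L    L    W    W    L
a=4:    W    W    L    L    W    W    L
a=5:    W    W    L    L    W    W    L
a=6:    W    W    W    W    W    W    W
Cells with no legal move (terminal, hence L): (0,0), (0,1), (1,0), (1,1), (2,0), (2,1).
The remaining L cells, each justified by listing all of its moves:
(0,4): the only move is to (0,2)(W), a W ⇒ L
(0,5): the only move is to (0,3)(W), a W ⇒ L
(1,4): the only move is to (1,2)(W), a W ⇒ L
(1,5): the only move is to (1,3)(W), a W ⇒ L
(2,4): the only move is to (2,2)(W), a W ⇒ L
(2,5): the only move is to (2,3)(W), a W ⇒ L
(3,2): moves to (0,2)(W), (3,0)(W); every one is W ⇒ L
(3,3): moves to (0,3)(W), (3,1)(W); every one is W ⇒ L
(3,6): moves to (0,6)(W), (3,4)(W); every one is W ⇒ L
(4,2): moves to (1,2)(W), (4,0)(W); every one is W ⇒ L
(4,3): moves to (1,3)(W), (4,1)(W); every one is W ⇒ L
(4,6): moves to (1,6)(W), (4,4)(W); every one is W ⇒ L
(5,2): moves to (2,2)(W), (0,2)(W), (5,0)(W); every one is W ⇒ L
(5,3): moves to (2,3)(W), (0,3)(W), (5,1)(W); every one is W ⇒ L
(5,6): moves to (2,6)(W), (0,6)(W), (5,4)(W); every one is W ⇒ L
Every other cell has at least one move into one of the L cells above, so it is W.
From (6,6), the L positions reachable in one move are: (3,6).

Move to (3,6).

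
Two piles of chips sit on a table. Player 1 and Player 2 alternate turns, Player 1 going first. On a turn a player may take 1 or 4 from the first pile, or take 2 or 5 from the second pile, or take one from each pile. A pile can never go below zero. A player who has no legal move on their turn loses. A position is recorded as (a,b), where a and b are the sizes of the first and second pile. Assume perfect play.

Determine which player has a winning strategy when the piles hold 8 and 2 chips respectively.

Player 1 wins.

Positions with no move are L. A position that does have a move is losing for the player to move precisely when every available move leads to a winning position for the opponent. Fill in the labels:
No move ever increases a pile, so every position that can arise here has a ≤ 8 and b ≤ 2; it is enough to label the cells with 0 ≤ a ≤ 8 and 0 ≤ b ≤ 2.
Every move lowers a or b (never raises either), so fill the grid row by row in increasing a, and left to right within a row: each cell's successors are then already labelled.
      b=0  b=1  b=2
a=0:    L    L    W
a=1:    W    W    W
a=2:    L    L    W
a=3:    W    W    W
a=4:    W    W    L
a=5:    L    L    W
a=6:    W    W    W
a=7:    L    L    W
a=8:    W    W    W
Cells with no legal move (terminal, hence L): (0,0), (0,1).
The remaining L cells, each justified by listing all of its moves:
(2,0): →(1,0)(W) only, which is W, so L
(2,1): →(1,1)(W), (1,0)(W) — all W, so L
(4,2): →(3,2)(W), (0,2)(W), (4,0)(W), (3,1)(W) — all W, so L
(5,0): →(4,0)(W), (1,0)(W) — all W, so L
(5,1): →(4,1)(W), (1,1)(W), (4,0)(W) — all W, so L
(7,0): →(6,0)(W), (3,0)(W) — all W, so L
(7,1): →(6,1)(W), (3,1)(W), (6,0)(W) — all W, so L
Every other cell has at least one move into one of the L cells above, so it is W.
From (8,2) Player 1 can move to (4,2), reaching an L position.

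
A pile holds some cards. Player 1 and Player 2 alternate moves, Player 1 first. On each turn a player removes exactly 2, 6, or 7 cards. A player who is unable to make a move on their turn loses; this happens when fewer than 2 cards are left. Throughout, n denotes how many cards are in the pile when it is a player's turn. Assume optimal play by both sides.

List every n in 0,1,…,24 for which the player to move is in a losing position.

0, 1, 4, 5, 9, 13, 14, 17, 18, 22

Classify positions by backward induction: terminal positions (no move available) are L. From any other position, the mover wins iff some move reaches an L.
n=0: no move → L
n=1: no move → L
n=2: W (go to 0, an L position)
n=3: W (go to 1, an L position)
n=4: L (sole option 2(W) is W)
n=5: L (sole option 3(W) is W)
n=6: W (go to 4, an L position)
n=7: W (go to 5, an L position)
n=8: W (go to 1, an L position)
n=9: L (options 7(W), 3(W), 2(W) are all W)
n=10: W (go to 4, an L position)
n=11: W (go to 9, an L position)
n=12: W (go to 5, an L position)
n=13: L (options 11(W), 7(W), 6(W) are all W)
n=14: L (options 12(W), 8(W), 7(W) are all W)
n=15: W (go to 13, an L position)
n=16: W (go to 14, an L position)
n=17: L (options 15(W), 11(W), 10(W) are all W)
n=18: L (options 16(W), 12(W), 11(W) are all W)
n=19: W (go to 17, an L position)
n=20: W (go to 18, an L position)
n=21: W (go to 14, an L position)
n=22: L (options 20(W), 16(W), 15(W) are all W)
n=23: W (go to 17, an L position)
n=24: W (go to 22, an L position)
The losing starting values of n are exactly the entries labelled L in this table (10 of them).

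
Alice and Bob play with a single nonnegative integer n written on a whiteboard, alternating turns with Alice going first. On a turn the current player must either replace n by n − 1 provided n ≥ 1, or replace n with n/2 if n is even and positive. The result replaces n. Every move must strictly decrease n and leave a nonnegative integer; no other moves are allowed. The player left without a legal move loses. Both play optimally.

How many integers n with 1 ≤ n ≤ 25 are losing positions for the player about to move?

12

Positions with no move are L. A position that does have a move is losing for the player to move precisely when every available move leads to a winning position for the opponent. Fill in the labels:
n=0: no move → L
n=1: reaches L-position 0 → W
n=2: only reaches 1(W), which is W → L
n=3: reaches L-position 2 → W
n=4: reaches L-position 2 → W
n=5: only reaches 4(W), which is W → L
n=6: reaches L-position 5 → W
n=7: only reaches 6(W), which is W → L
n=8: reaches L-position 7 → W
n=9: only reaches 8(W), which is W → L
n=10: reaches L-position 5 → W
n=11: only reaches 10(W), which is W → L
n=12: reaches L-position 11 → W
n=13: only reaches 12(W), which is W → L
n=14: reaches L-position 7 → W
n=15: only reaches 14(W), which is W → L
n=16: reaches L-position 15 → W
n=17: only reaches 16(W), which is W → L
n=18: reaches L-position 9 → W
n=19: only reaches 18(W), which is W → L
n=20: reaches L-position 19 → W
n=21: only reaches 20(W), which is W → L
n=22: reaches L-position 11 → W
n=23: only reaches 22(W), which is W → L
n=24: reaches L-position 23 → W
n=25: only reaches 24(W), which is W → L
L entries with 1 ≤ n ≤ 25 (n=0 is outside the asked range and is not counted): n = 2, 5, 7, 9, 11, 13, 15, 17, 19, 21, 23, 25; that makes 12.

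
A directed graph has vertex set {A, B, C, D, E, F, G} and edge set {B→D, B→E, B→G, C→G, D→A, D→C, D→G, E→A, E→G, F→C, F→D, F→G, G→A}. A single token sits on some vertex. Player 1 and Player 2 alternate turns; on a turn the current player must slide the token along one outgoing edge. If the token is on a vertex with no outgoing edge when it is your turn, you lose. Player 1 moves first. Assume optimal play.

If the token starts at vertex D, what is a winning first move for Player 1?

Move to C.

Classify positions by backward induction: terminal positions (no move available) are L. From any other position, the mover wins iff some move reaches an L.
Every edge goes from a vertex to one that appears earlier in the order A, G, C, D, F, E, B, so processing vertices in that order labels each vertex after all of its successors.
A: no outgoing edge → L
G: W (go to A, an L position)
C: L (sole option G(W) is W)
D: W (go to C, an L position)
F: W (go to C, an L position)
E: W (go to A, an L position)
B: L (options E(W), D(W), G(W) are all W)
From D, the L positions reachable in one move are: C, A. Any move reaching one of these is winning.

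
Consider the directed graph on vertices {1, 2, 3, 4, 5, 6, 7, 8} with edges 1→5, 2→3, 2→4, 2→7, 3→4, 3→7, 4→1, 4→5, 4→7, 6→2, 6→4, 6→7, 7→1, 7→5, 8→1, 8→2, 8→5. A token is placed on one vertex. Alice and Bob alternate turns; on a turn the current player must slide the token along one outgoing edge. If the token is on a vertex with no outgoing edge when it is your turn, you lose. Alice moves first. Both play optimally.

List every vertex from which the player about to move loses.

Positions with no move are L. A position that does have a move is losing for the player to move precisely when every available move leads to a winning position for the opponent. Fill in the labels:
Every edge goes from a vertex to one that appears earlier in the order 5, 1, 7, 4, 3, 2, 6, 8, so processing vertices in that order labels each vertex after all of its successors.
5: no outgoing edge → L
1: →5(L), so W
7: →5(L), so W
4: →5(L), so W
3: →4(W), 7(W) — all W, so L
2: →3(L), so W
6: →2(W), 4(W), 7(W) — all W, so L
8: →5(L), so W
Reading off the rows marked L gives the requested list; there are 3 such vertices.

3, 5, 6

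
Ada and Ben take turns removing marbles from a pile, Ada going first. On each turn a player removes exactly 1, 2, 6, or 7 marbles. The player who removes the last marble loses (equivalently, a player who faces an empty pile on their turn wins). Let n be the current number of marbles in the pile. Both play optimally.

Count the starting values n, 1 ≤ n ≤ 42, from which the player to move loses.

Label each position W (a win for the player to move) or L (a loss). A position with no legal move is W; any other position is W exactly when some move reaches an L, and L when every move reaches a W.
n=0: no move; the opponent has just taken the last marble and therefore loses → W
n=1: →0(W) only, which is W, so L
n=2: →1(L), so W
n=3: →1(L), so W
n=4: →3(W), 2(W) — all W, so L
n=5: →4(L), so W
n=6: →4(L), so W
n=7: →1(L), so W
n=8: →1(L), so W
n=9: →8(W), 7(W), 3(W), 2(W) — all W, so L
n=10: →9(L), so W
n=11: →9(L), so W
n=12: →11(W), 10(W), 6(W), 5(W) — all W, so L
n=13: →12(L), so W
n=14: →12(L), so W
n=15: →9(L), so W
n=16: →9(L), so W
n=17: →16(W), 15(W), 11(W), 10(W) — all W, so L
n=18: →17(L), so W
n=19: →17(L), so W
n=20: →19(W), 18(W), 14(W), 13(W) — all W, so L
n=21: →20(L), so W
n=22: →20(L), so W
n=23: →17(L), so W
n=24: →17(L), so W
n=25: →24(W), 23(W), 19(W), 18(W) — all W, so L
n=26: →25(L), so W
n=27: →25(L), so W
n=28: →27(W), 26(W), 22(W), 21(W) — all W, so L
n=29: →28(L), so W
n=30: →28(L), so W
n=31: →25(L), so W
n=32: →25(L), so W
n=33: →32(W), 31(W), 27(W), 26(W) — all W, so L
n=34: →33(L), so W
n=35: →33(L), so W
n=36: →35(W), 34(W), 30(W), 29(W) — all W, so L
n=37: →36(L), so W
n=38: →36(L), so W
n=39: →33(L), so W
n=40: →33(L), so W
n=41: →40(W), 39(W), 35(W), 34(W) — all W, so L
n=42: →41(L), so W
L entries with 1 ≤ n ≤ 42 (the range starts at n=1): n = 1, 4, 9, 12, 17, 20, 25, 28, 33, 36, 41; that makes 11.

11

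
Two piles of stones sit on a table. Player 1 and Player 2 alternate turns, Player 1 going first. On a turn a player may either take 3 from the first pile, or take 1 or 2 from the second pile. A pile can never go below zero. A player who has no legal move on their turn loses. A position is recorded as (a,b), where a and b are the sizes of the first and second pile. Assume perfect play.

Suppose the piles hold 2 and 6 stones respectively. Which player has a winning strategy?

Compute win/loss labels from the base case upward. A position with no move is L. Any other position is W if it can reach an L in one move, else L.
No move ever increases a pile, so every position that can arise here has a ≤ 2 and b ≤ 6; it is enough to label the cells with 0 ≤ a ≤ 2 and 0 ≤ b ≤ 6.
Every move lowers a or b (never raises either), so fill the grid row by row in increasing a, and left to right within a row: each cell's successors are then already labelled.
      b=0  b=1  b=2  b=3  b=4  b=5  b=6
a=0:    L    W    W    L    W    W    L
a=1:    L    W    W    L    W    W    L
a=2:    L    W    W    L    W    W    L
Cells with no legal move (terminal, hence L): (0,0), (1,0), (2,0).
The remaining L cells, each justified by listing all of its moves:
(0,3): moves to (0,2)(W), (0,1)(W); every one is W ⇒ L
(0,6): moves to (0,5)(W), (0,4)(W); every one is W ⇒ L
(1,3): moves to (1,2)(W), (1,1)(W); every one is W ⇒ L
(1,6): moves to (1,5)(W), (1,4)(W); every one is W ⇒ L
(2,3): moves to (2,2)(W), (2,1)(W); every one is W ⇒ L
(2,6): moves to (2,5)(W), (2,4)(W); every one is W ⇒ L
Every other cell has at least one move into one of the L cells above, so it is W.
Every move from (2,6) reaches a W position, so the mover loses.

Player 2 wins.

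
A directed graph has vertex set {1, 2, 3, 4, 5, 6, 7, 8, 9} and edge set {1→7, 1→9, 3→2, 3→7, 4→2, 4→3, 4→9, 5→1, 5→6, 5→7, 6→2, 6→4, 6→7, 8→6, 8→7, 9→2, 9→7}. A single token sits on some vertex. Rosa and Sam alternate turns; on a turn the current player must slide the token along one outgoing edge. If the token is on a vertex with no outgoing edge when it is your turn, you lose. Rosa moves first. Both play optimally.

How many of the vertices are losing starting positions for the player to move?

Build the W/L table. Terminal = L. A non-terminal position is W if it has a move to some L; otherwise it is L.
Every edge goes from a vertex to one that appears earlier in the order 2, 7, 9, 3, 1, 4, 6, 8, 5, so processing vertices in that order labels each vertex after all of its successors.
2: no outgoing edge → L
7: no outgoing edge → L
9: can move to 7, which is L ⇒ W
3: can move to 7, which is L ⇒ W
1: can move to 7, which is L ⇒ W
4: can move to 2, which is L ⇒ W
6: can move to 7, which is L ⇒ W
8: can move to 7, which is L ⇒ W
5: can move to 7, which is L ⇒ W
The L vertices are 2, 7; that is 2 in all.

2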